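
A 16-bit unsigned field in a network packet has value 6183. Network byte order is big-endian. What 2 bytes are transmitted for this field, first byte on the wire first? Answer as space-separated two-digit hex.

18 27

6183 in hexadecimal, padded to 16 bits, is 0x1827.
Split into bytes (most-significant first): 18 27.
Big-endian: lowest address holds the most-significant byte.
So the memory order matches the most-significant-first order: 18 27.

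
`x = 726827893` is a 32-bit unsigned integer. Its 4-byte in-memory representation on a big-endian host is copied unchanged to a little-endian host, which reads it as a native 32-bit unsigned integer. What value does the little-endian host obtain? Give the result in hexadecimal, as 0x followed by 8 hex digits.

0x7583522B

726827893 in 32-bit hexadecimal is 0x2B528375.
Stored big-endian, the bytes at ascending addresses are 2B 52 83 75.
Read back as little-endian, the first byte is least significant, giving 0x7583522B.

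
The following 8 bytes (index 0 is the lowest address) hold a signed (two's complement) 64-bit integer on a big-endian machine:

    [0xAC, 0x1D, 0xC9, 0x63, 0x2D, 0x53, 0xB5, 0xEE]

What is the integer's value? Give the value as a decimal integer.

-6044453697061931538

Big-endian stores the most-significant byte at the lowest address.
The bytes are already most-significant first: 0xAC1DC9632D53B5EE.
Top bit is set, so as a signed 64-bit value this is 0xAC1DC9632D53B5EE − 2^64 = -6044453697061931538.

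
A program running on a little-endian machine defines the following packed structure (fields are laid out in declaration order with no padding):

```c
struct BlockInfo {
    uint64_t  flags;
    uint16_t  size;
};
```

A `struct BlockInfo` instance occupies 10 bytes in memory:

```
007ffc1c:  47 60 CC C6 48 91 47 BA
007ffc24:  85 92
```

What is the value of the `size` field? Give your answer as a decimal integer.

37509

`size` follows `flags` (8 bytes), so it starts at byte offset 8 and occupies 2 bytes.
Bytes at offsets 8..9: 85 92.
In little-endian order the low byte comes first in memory.
Reassemble most-significant byte first: 92 85 → 0x9285.
0x9285 = 37509.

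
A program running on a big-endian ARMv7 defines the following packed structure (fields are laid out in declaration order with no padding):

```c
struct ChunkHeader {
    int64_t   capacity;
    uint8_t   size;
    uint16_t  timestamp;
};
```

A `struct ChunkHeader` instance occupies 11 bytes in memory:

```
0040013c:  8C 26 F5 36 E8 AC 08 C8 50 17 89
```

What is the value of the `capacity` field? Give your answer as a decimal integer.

`capacity` is the first field, at byte offset 0, occupying 8 bytes.
Bytes at offsets 0..7: 8C 26 F5 36 E8 AC 08 C8.
In big-endian order the high byte comes first in memory.
The bytes are already most-significant first: 0x8C26F536E8AC08C8.
Top bit is set, so as a signed 64-bit value this is 0x8C26F536E8AC08C8 − 2^64 = -8347715243104007992.

-8347715243104007992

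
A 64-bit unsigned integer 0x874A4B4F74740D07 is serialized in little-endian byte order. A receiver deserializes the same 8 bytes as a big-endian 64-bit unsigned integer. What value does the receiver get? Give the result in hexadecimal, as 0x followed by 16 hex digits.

Stored little-endian, the bytes at ascending addresses are 07 0D 74 74 4F 4B 4A 87.
Read back as big-endian, the last byte is least significant, giving 0x070D74744F4B4A87.

0x070D74744F4B4A87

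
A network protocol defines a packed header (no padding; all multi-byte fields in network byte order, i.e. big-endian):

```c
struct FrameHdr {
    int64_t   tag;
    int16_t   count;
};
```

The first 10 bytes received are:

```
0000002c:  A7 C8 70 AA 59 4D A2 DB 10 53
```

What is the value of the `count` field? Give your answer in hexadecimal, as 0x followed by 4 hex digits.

0x1053

`count` follows `tag` (8 bytes), so it starts at byte offset 8 and occupies 2 bytes.
Bytes at offsets 8..9: 10 53.
Big-endian: lowest address holds the most-significant byte.
The bytes are already most-significant first: 0x1053.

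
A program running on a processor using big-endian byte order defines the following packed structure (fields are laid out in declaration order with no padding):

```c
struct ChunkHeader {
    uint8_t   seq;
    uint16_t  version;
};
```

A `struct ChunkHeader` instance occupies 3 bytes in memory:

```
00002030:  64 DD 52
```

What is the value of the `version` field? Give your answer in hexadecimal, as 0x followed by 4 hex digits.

0xDD52

`version` follows `seq` (1 byte), so it starts at byte offset 1 and occupies 2 bytes.
Bytes at offsets 1..2: DD 52.
In big-endian order the high byte comes first in memory.
The bytes are already most-significant first: 0xDD52.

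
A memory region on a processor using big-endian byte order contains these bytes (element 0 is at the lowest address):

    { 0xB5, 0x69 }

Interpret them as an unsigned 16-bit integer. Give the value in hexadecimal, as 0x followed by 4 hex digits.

Big-endian stores the most-significant byte at the lowest address.
The bytes are already most-significant first: 0xB569.

0xB569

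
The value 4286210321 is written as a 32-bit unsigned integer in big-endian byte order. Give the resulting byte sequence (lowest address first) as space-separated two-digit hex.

FF 7A 61 11

4286210321 in hexadecimal, padded to 32 bits, is 0xFF7A6111.
Split into bytes (most-significant first): FF 7A 61 11.
Big-endian: lowest address holds the most-significant byte.
So the memory order matches the most-significant-first order: FF 7A 61 11.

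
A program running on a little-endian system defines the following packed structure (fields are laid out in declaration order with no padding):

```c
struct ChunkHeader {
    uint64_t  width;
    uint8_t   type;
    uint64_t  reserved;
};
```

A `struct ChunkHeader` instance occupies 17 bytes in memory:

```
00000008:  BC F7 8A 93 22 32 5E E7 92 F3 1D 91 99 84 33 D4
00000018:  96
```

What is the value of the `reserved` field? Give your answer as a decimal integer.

10868368445356973555

`reserved` follows `width` (8 B), `type` (1 B), so it starts at offset 8 + 1 = 9 and occupies 8 bytes.
Bytes at offsets 9..16: F3 1D 91 99 84 33 D4 96.
Little-endian stores the least-significant byte at the lowest address.
Reassemble most-significant byte first: 96 D4 33 84 99 91 1D F3 → 0x96D4338499911DF3.
0x96D4338499911DF3 = 10868368445356973555.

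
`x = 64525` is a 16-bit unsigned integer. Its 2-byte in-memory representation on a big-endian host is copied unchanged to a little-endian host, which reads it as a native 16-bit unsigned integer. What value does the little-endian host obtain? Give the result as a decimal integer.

3580

64525 in 16-bit hexadecimal is 0xFC0D.
Stored big-endian, the bytes at ascending addresses are FC 0D.
Read back as little-endian, the first byte is least significant, giving 0x0DFC.
0x0DFC = 3580.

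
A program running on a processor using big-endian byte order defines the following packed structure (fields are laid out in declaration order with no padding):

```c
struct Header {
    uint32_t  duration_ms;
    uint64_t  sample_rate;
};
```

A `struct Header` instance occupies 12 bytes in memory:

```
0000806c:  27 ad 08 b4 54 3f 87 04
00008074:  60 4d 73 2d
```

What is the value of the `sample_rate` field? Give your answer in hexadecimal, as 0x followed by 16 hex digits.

`sample_rate` follows `duration_ms` (4 bytes), so it starts at byte offset 4 and occupies 8 bytes.
Bytes at offsets 4..11: 54 3F 87 04 60 4D 73 2D.
In big-endian order the high byte comes first in memory.
The bytes are already most-significant first: 0x543F8704604D732D.

0x543F8704604D732D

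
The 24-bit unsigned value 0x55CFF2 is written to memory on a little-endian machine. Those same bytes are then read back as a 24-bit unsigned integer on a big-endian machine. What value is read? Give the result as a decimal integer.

Stored little-endian, the bytes at ascending addresses are F2 CF 55.
Read back as big-endian, the last byte is least significant, giving 0xF2CF55.
0xF2CF55 = 15912789.

15912789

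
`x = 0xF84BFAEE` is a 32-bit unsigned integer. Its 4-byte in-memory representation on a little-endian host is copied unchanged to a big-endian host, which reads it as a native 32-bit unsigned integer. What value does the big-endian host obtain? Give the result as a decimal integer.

Stored little-endian, the bytes at ascending addresses are EE FA 4B F8.
Read back as big-endian, the last byte is least significant, giving 0xEEFA4BF8.
0xEEFA4BF8 = 4009380856.

4009380856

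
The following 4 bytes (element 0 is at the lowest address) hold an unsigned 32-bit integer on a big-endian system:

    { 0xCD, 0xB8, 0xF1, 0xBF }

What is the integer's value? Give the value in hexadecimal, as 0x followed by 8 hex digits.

0xCDB8F1BF

Big-endian: lowest address holds the most-significant byte.
The bytes are already most-significant first: 0xCDB8F1BF.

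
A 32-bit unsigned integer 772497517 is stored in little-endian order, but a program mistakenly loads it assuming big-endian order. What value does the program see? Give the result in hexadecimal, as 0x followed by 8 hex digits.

772497517 in 32-bit hexadecimal is 0x2E0B606D.
Stored little-endian, the bytes at ascending addresses are 6D 60 0B 2E.
Read back as big-endian, the last byte is least significant, giving 0x6D600B2E.

0x6D600B2E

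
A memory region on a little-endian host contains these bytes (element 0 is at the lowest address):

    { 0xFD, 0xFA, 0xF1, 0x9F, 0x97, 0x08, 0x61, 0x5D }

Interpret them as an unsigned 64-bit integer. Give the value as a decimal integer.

In little-endian order the low byte comes first in memory.
Reassemble most-significant byte first: 5D 61 08 97 9F F1 FA FD → 0x5D6108979FF1FAFD.
0x5D6108979FF1FAFD = 6728668765584751357.

6728668765584751357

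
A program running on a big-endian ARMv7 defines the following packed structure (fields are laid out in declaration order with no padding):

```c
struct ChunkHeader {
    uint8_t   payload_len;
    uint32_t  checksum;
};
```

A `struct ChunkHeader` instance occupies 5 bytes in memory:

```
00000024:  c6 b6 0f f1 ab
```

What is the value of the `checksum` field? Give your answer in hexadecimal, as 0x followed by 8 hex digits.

0xB60FF1AB

`checksum` follows `payload_len` (1 byte), so it starts at byte offset 1 and occupies 4 bytes.
Bytes at offsets 1..4: B6 0F F1 AB.
Big-endian stores the most-significant byte at the lowest address.
The bytes are already most-significant first: 0xB60FF1AB.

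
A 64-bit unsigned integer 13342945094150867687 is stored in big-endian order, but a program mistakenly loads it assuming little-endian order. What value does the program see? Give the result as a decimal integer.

16666247182816979897

13342945094150867687 in 64-bit hexadecimal is 0xB92BA9DE82674AE7.
Stored big-endian, the bytes at ascending addresses are B9 2B A9 DE 82 67 4A E7.
Read back as little-endian, the first byte is least significant, giving 0xE74A6782DEA92BB9.
0xE74A6782DEA92BB9 = 16666247182816979897.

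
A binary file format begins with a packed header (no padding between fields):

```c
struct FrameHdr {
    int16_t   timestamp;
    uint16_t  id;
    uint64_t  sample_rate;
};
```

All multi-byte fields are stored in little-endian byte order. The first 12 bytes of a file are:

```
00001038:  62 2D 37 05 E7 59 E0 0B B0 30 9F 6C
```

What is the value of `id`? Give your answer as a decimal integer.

1335

`id` follows `timestamp` (2 bytes), so it starts at byte offset 2 and occupies 2 bytes.
Bytes at offsets 2..3: 37 05.
Little-endian: lowest address holds the least-significant byte.
Reassemble most-significant byte first: 05 37 → 0x0537.
0x0537 = 1335.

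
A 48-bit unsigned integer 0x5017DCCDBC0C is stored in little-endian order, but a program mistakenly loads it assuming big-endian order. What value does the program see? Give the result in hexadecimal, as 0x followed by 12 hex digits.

0x0CBCCDDC1750

Stored little-endian, the bytes at ascending addresses are 0C BC CD DC 17 50.
Read back as big-endian, the last byte is least significant, giving 0x0CBCCDDC1750.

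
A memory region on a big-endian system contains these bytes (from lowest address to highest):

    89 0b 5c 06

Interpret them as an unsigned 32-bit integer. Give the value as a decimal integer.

In big-endian order the high byte comes first in memory.
The bytes are already most-significant first: 0x890B5C06.
0x890B5C06 = 2299223046.

2299223046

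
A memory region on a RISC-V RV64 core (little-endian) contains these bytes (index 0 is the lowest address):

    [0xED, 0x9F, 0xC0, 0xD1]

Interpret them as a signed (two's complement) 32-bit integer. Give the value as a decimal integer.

-775905299

Little-endian stores the least-significant byte at the lowest address.
Reassemble most-significant byte first: D1 C0 9F ED → 0xD1C09FED.
Top bit is set, so as a signed 32-bit value this is 0xD1C09FED − 2^32 = -775905299.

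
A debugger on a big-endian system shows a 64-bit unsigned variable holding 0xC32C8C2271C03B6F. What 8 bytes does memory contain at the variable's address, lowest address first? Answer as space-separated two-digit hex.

Split into bytes (most-significant first): C3 2C 8C 22 71 C0 3B 6F.
Big-endian stores the most-significant byte at the lowest address.
So the memory order matches the most-significant-first order: C3 2C 8C 22 71 C0 3B 6F.

C3 2C 8C 22 71 C0 3B 6F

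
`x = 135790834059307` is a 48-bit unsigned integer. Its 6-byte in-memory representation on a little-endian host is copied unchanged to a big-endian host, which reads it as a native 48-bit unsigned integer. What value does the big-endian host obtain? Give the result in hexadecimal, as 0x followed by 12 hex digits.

135790834059307 in 48-bit hexadecimal is 0x7B80446D882B.
Stored little-endian, the bytes at ascending addresses are 2B 88 6D 44 80 7B.
Read back as big-endian, the last byte is least significant, giving 0x2B886D44807B.

0x2B886D44807B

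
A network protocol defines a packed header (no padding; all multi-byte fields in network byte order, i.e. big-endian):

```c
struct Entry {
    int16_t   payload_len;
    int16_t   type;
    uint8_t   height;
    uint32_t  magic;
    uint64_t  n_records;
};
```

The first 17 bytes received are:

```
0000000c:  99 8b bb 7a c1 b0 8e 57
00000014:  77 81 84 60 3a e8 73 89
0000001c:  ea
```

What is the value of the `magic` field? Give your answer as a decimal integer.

2962118519

`magic` follows `payload_len` (2 B), `type` (2 B), `height` (1 B), so it starts at offset 2 + 2 + 1 = 5 and occupies 4 bytes.
Bytes at offsets 5..8: B0 8E 57 77.
In big-endian order the high byte comes first in memory.
The bytes are already most-significant first: 0xB08E5777.
0xB08E5777 = 2962118519.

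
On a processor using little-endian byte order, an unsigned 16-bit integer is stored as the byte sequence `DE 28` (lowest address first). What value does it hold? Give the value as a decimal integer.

10462

Little-endian stores the least-significant byte at the lowest address.
Reassemble most-significant byte first: 28 DE → 0x28DE.
0x28DE = 10462.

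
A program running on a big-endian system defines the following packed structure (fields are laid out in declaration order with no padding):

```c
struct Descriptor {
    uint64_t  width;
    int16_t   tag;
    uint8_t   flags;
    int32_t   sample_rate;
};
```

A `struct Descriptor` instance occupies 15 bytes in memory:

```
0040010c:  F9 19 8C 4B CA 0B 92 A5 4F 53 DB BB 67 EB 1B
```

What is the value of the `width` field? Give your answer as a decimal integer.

`width` is the first field, at byte offset 0, occupying 8 bytes.
Bytes at offsets 0..7: F9 19 8C 4B CA 0B 92 A5.
Big-endian stores the most-significant byte at the lowest address.
The bytes are already most-significant first: 0xF9198C4BCA0B92A5.
0xF9198C4BCA0B92A5 = 17949532047002014373.

17949532047002014373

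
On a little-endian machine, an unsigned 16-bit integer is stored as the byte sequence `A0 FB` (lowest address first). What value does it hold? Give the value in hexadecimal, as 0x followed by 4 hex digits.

Little-endian stores the least-significant byte at the lowest address.
Reassemble most-significant byte first: FB A0 → 0xFBA0.

0xFBA0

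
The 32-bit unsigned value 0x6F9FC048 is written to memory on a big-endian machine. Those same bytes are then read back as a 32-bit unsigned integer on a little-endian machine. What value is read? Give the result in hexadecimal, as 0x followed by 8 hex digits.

Stored big-endian, the bytes at ascending addresses are 6F 9F C0 48.
Read back as little-endian, the first byte is least significant, giving 0x48C09F6F.

0x48C09F6F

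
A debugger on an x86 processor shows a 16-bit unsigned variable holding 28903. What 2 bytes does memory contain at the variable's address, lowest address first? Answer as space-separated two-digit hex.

28903 in hexadecimal, padded to 16 bits, is 0x70E7.
Split into bytes (most-significant first): 70 E7.
In little-endian order the low byte comes first in memory.
So at ascending addresses the bytes are E7 70.

E7 70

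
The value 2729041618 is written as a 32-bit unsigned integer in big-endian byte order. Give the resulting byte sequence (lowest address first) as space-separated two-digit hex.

A2 A9 DE D2

2729041618 in hexadecimal, padded to 32 bits, is 0xA2A9DED2.
Split into bytes (most-significant first): A2 A9 DE D2.
In big-endian order the high byte comes first in memory.
So the memory order matches the most-significant-first order: A2 A9 DE D2.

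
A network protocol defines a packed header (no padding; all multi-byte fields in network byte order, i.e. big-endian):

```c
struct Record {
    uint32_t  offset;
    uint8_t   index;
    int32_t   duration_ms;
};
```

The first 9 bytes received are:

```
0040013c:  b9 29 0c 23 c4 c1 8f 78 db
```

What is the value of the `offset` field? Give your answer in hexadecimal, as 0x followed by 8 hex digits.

`offset` is the first field, at byte offset 0, occupying 4 bytes.
Bytes at offsets 0..3: B9 29 0C 23.
Big-endian: lowest address holds the most-significant byte.
The bytes are already most-significant first: 0xB9290C23.

0xB9290C23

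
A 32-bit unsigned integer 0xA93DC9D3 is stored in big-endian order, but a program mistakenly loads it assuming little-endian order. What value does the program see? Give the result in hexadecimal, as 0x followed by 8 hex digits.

0xD3C93DA9

Stored big-endian, the bytes at ascending addresses are A9 3D C9 D3.
Read back as little-endian, the first byte is least significant, giving 0xD3C93DA9.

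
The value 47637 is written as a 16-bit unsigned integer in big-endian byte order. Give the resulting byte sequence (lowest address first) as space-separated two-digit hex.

47637 in hexadecimal, padded to 16 bits, is 0xBA15.
Split into bytes (most-significant first): BA 15.
Big-endian stores the most-significant byte at the lowest address.
So the memory order matches the most-significant-first order: BA 15.

BA 15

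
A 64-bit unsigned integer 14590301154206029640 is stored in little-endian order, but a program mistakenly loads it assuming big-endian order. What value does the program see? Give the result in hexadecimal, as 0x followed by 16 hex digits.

14590301154206029640 in 64-bit hexadecimal is 0xCA7B2998D66C1748.
Stored little-endian, the bytes at ascending addresses are 48 17 6C D6 98 29 7B CA.
Read back as big-endian, the last byte is least significant, giving 0x48176CD698297BCA.

0x48176CD698297BCA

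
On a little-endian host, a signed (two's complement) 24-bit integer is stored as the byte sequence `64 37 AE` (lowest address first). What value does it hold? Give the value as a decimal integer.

-5359772

Little-endian stores the least-significant byte at the lowest address.
Reassemble most-significant byte first: AE 37 64 → 0xAE3764.
Top bit is set, so as a signed 24-bit value this is 0xAE3764 − 2^24 = -5359772.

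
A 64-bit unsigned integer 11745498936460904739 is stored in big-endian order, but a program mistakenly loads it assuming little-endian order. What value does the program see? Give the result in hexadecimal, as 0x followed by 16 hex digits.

11745498936460904739 in 64-bit hexadecimal is 0xA300650D697B0923.
Stored big-endian, the bytes at ascending addresses are A3 00 65 0D 69 7B 09 23.
Read back as little-endian, the first byte is least significant, giving 0x23097B690D6500A3.

0x23097B690D6500A3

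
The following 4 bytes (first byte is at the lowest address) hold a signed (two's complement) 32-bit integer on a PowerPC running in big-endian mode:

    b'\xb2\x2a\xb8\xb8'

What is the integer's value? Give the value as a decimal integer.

In big-endian order the high byte comes first in memory.
The bytes are already most-significant first: 0xB22AB8B8.
Top bit is set, so as a signed 32-bit value this is 0xB22AB8B8 − 2^32 = -1305823048.

-1305823048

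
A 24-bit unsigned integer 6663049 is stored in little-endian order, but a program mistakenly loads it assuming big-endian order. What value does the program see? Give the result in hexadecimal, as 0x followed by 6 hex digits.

6663049 in 24-bit hexadecimal is 0x65AB89.
Stored little-endian, the bytes at ascending addresses are 89 AB 65.
Read back as big-endian, the last byte is least significant, giving 0x89AB65.

0x89AB65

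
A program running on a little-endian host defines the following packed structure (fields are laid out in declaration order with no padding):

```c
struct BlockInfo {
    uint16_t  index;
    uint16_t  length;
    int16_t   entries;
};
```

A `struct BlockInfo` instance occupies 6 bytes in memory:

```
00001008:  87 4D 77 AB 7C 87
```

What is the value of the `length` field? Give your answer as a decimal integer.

43895

`length` follows `index` (2 bytes), so it starts at byte offset 2 and occupies 2 bytes.
Bytes at offsets 2..3: 77 AB.
Little-endian stores the least-significant byte at the lowest address.
Reassemble most-significant byte first: AB 77 → 0xAB77.
0xAB77 = 43895.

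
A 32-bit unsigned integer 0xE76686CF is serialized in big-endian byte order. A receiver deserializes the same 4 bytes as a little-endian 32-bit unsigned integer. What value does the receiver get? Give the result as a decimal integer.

Stored big-endian, the bytes at ascending addresses are E7 66 86 CF.
Read back as little-endian, the first byte is least significant, giving 0xCF8666E7.
0xCF8666E7 = 3481691879.

3481691879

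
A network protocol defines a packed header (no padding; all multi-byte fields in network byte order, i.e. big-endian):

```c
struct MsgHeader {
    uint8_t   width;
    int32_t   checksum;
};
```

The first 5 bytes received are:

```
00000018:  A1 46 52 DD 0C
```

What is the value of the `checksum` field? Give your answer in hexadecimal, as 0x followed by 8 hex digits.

`checksum` follows `width` (1 byte), so it starts at byte offset 1 and occupies 4 bytes.
Bytes at offsets 1..4: 46 52 DD 0C.
Big-endian stores the most-significant byte at the lowest address.
The bytes are already most-significant first: 0x4652DD0C.

0x4652DD0C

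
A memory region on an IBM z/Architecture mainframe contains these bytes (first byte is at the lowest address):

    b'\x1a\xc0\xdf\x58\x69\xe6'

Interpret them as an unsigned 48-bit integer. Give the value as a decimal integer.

29415683156454

Big-endian stores the most-significant byte at the lowest address.
The bytes are already most-significant first: 0x1AC0DF5869E6.
0x1AC0DF5869E6 = 29415683156454.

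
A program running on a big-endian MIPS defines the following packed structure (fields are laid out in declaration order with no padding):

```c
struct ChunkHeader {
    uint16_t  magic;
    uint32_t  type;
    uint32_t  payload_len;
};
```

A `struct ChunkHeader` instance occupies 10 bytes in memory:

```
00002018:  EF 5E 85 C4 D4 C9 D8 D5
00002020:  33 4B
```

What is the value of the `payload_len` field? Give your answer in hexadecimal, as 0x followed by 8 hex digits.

`payload_len` follows `magic` (2 B), `type` (4 B), so it starts at offset 2 + 4 = 6 and occupies 4 bytes.
Bytes at offsets 6..9: D8 D5 33 4B.
Big-endian: lowest address holds the most-significant byte.
The bytes are already most-significant first: 0xD8D5334B.

0xD8D5334B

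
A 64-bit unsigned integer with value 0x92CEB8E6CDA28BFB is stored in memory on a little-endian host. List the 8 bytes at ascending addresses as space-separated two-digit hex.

FB 8B A2 CD E6 B8 CE 92

Split into bytes (most-significant first): 92 CE B8 E6 CD A2 8B FB.
In little-endian order the low byte comes first in memory.
So at ascending addresses the bytes are FB 8B A2 CD E6 B8 CE 92.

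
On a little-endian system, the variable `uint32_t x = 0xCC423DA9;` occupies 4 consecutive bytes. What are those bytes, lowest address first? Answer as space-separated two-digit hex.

A9 3D 42 CC

Split into bytes (most-significant first): CC 42 3D A9.
In little-endian order the low byte comes first in memory.
So at ascending addresses the bytes are A9 3D 42 CC.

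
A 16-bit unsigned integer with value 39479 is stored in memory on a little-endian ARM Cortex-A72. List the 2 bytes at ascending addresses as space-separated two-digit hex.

39479 in hexadecimal, padded to 16 bits, is 0x9A37.
Split into bytes (most-significant first): 9A 37.
Little-endian stores the least-significant byte at the lowest address.
So at ascending addresses the bytes are 37 9A.

37 9A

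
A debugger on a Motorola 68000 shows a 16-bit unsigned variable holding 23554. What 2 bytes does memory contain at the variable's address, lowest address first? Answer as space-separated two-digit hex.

5C 02

23554 in hexadecimal, padded to 16 bits, is 0x5C02.
Split into bytes (most-significant first): 5C 02.
Big-endian stores the most-significant byte at the lowest address.
So the memory order matches the most-significant-first order: 5C 02.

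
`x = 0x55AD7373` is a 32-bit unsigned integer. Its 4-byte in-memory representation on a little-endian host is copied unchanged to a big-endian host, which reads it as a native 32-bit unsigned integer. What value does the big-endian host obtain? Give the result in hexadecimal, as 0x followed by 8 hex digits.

0x7373AD55

Stored little-endian, the bytes at ascending addresses are 73 73 AD 55.
Read back as big-endian, the last byte is least significant, giving 0x7373AD55.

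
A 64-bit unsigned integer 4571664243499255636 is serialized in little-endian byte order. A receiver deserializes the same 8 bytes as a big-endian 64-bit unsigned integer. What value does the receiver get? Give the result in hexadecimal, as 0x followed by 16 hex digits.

0x54C7206268D0713F

4571664243499255636 in 64-bit hexadecimal is 0x3F71D0686220C754.
Stored little-endian, the bytes at ascending addresses are 54 C7 20 62 68 D0 71 3F.
Read back as big-endian, the last byte is least significant, giving 0x54C7206268D0713F.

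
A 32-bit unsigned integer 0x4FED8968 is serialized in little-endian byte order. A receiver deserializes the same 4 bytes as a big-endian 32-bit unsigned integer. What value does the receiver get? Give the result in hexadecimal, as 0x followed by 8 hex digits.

Stored little-endian, the bytes at ascending addresses are 68 89 ED 4F.
Read back as big-endian, the last byte is least significant, giving 0x6889ED4F.

0x6889ED4F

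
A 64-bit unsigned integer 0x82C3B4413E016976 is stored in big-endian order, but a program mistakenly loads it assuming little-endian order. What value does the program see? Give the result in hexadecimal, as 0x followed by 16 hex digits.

0x7669013E41B4C382

Stored big-endian, the bytes at ascending addresses are 82 C3 B4 41 3E 01 69 76.
Read back as little-endian, the first byte is least significant, giving 0x7669013E41B4C382.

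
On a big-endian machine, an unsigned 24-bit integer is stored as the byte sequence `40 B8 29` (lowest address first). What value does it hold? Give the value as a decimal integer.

4241449

Big-endian: lowest address holds the most-significant byte.
The bytes are already most-significant first: 0x40B829.
0x40B829 = 4241449.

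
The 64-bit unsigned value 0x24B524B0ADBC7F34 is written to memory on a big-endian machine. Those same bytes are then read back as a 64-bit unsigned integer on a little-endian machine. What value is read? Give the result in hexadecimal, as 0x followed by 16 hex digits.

Stored big-endian, the bytes at ascending addresses are 24 B5 24 B0 AD BC 7F 34.
Read back as little-endian, the first byte is least significant, giving 0x347FBCADB024B524.

0x347FBCADB024B524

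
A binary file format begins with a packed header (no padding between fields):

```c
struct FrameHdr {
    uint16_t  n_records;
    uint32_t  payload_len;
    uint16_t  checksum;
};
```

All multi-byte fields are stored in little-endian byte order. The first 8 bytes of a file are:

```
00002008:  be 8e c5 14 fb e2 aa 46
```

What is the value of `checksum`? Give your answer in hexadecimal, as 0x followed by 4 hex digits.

`checksum` follows `n_records` (2 B), `payload_len` (4 B), so it starts at offset 2 + 4 = 6 and occupies 2 bytes.
Bytes at offsets 6..7: AA 46.
Little-endian: lowest address holds the least-significant byte.
Reassemble most-significant byte first: 46 AA → 0x46AA.

0x46AA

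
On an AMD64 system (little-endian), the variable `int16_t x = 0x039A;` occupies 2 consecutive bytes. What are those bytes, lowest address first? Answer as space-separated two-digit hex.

Split into bytes (most-significant first): 03 9A.
Little-endian stores the least-significant byte at the lowest address.
So at ascending addresses the bytes are 9A 03.

9A 03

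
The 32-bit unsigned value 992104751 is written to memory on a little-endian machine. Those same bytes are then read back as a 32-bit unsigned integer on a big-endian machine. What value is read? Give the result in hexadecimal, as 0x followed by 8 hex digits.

0x2F51223B

992104751 in 32-bit hexadecimal is 0x3B22512F.
Stored little-endian, the bytes at ascending addresses are 2F 51 22 3B.
Read back as big-endian, the last byte is least significant, giving 0x2F51223B.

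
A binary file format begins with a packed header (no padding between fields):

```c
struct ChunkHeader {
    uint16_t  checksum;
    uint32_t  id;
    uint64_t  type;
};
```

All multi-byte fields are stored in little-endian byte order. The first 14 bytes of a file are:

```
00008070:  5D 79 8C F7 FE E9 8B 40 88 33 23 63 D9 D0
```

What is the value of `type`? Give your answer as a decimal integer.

15049168632674795659

`type` follows `checksum` (2 B), `id` (4 B), so it starts at offset 2 + 4 = 6 and occupies 8 bytes.
Bytes at offsets 6..13: 8B 40 88 33 23 63 D9 D0.
In little-endian order the low byte comes first in memory.
Reassemble most-significant byte first: D0 D9 63 23 33 88 40 8B → 0xD0D963233388408B.
0xD0D963233388408B = 15049168632674795659.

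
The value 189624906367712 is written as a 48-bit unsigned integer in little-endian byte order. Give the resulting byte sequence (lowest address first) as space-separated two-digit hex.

E0 42 2F 7D 76 AC

189624906367712 in hexadecimal, padded to 48 bits, is 0xAC767D2F42E0.
Split into bytes (most-significant first): AC 76 7D 2F 42 E0.
In little-endian order the low byte comes first in memory.
So at ascending addresses the bytes are E0 42 2F 7D 76 AC.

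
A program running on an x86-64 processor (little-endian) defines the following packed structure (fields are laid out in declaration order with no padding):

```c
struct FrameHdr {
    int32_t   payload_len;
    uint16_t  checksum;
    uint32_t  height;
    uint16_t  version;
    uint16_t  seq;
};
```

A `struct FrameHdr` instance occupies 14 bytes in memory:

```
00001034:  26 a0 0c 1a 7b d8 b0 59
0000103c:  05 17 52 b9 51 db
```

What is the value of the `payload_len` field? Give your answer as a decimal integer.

437035046

`payload_len` is the first field, at byte offset 0, occupying 4 bytes.
Bytes at offsets 0..3: 26 A0 0C 1A.
Little-endian stores the least-significant byte at the lowest address.
Reassemble most-significant byte first: 1A 0C A0 26 → 0x1A0CA026.
0x1A0CA026 = 437035046.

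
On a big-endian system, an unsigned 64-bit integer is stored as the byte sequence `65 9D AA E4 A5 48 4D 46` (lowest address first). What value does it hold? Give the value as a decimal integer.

7322196468176538950

Big-endian stores the most-significant byte at the lowest address.
The bytes are already most-significant first: 0x659DAAE4A5484D46.
0x659DAAE4A5484D46 = 7322196468176538950.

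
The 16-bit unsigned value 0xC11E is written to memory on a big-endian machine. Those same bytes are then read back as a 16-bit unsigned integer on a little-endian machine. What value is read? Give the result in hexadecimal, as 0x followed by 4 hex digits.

0x1EC1

Stored big-endian, the bytes at ascending addresses are C1 1E.
Read back as little-endian, the first byte is least significant, giving 0x1EC1.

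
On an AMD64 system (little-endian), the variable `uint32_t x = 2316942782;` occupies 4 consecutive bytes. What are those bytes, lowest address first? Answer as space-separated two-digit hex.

2316942782 in hexadecimal, padded to 32 bits, is 0x8A19BDBE.
Split into bytes (most-significant first): 8A 19 BD BE.
In little-endian order the low byte comes first in memory.
So at ascending addresses the bytes are BE BD 19 8A.

BE BD 19 8A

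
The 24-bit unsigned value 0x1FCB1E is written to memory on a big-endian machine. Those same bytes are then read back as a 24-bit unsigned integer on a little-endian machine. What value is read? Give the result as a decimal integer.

Stored big-endian, the bytes at ascending addresses are 1F CB 1E.
Read back as little-endian, the first byte is least significant, giving 0x1ECB1F.
0x1ECB1F = 2018079.

2018079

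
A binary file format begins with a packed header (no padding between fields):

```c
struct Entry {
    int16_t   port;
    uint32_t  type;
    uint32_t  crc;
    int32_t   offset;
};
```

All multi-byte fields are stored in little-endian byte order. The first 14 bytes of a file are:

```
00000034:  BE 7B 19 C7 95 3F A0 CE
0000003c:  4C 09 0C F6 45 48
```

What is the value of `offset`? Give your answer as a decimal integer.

1212544524

`offset` follows `port` (2 B), `type` (4 B), `crc` (4 B), so it starts at offset 2 + 4 + 4 = 10 and occupies 4 bytes.
Bytes at offsets 10..13: 0C F6 45 48.
Little-endian: lowest address holds the least-significant byte.
Reassemble most-significant byte first: 48 45 F6 0C → 0x4845F60C.
0x4845F60C = 1212544524.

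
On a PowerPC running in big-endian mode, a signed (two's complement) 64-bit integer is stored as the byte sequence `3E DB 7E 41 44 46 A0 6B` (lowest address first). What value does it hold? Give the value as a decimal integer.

4529352669034618987

Big-endian stores the most-significant byte at the lowest address.
The bytes are already most-significant first: 0x3EDB7E414446A06B.
0x3EDB7E414446A06B = 4529352669034618987.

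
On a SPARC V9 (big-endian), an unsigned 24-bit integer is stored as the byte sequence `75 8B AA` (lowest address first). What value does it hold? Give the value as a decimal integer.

7703466

Big-endian: lowest address holds the most-significant byte.
The bytes are already most-significant first: 0x758BAA.
0x758BAA = 7703466.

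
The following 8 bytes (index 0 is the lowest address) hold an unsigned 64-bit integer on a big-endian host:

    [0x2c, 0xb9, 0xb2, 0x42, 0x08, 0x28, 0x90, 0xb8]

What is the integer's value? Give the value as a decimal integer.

Big-endian stores the most-significant byte at the lowest address.
The bytes are already most-significant first: 0x2CB9B242082890B8.
0x2CB9B242082890B8 = 3222803005034762424.

3222803005034762424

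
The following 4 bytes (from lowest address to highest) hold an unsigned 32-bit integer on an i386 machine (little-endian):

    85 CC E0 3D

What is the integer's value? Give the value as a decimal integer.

Little-endian: lowest address holds the least-significant byte.
Reassemble most-significant byte first: 3D E0 CC 85 → 0x3DE0CC85.
0x3DE0CC85 = 1038142597.

1038142597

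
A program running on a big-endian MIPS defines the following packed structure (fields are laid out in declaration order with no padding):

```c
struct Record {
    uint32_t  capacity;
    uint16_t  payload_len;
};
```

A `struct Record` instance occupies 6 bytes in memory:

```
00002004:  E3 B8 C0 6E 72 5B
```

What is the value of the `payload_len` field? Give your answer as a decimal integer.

`payload_len` follows `capacity` (4 bytes), so it starts at byte offset 4 and occupies 2 bytes.
Bytes at offsets 4..5: 72 5B.
In big-endian order the high byte comes first in memory.
The bytes are already most-significant first: 0x725B.
0x725B = 29275.

29275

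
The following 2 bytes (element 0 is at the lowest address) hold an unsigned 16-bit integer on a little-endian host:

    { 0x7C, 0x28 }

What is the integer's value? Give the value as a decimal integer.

10364

In little-endian order the low byte comes first in memory.
Reassemble most-significant byte first: 28 7C → 0x287C.
0x287C = 10364.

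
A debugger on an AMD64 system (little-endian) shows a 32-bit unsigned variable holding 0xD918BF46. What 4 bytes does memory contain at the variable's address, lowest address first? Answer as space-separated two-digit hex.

Split into bytes (most-significant first): D9 18 BF 46.
Little-endian: lowest address holds the least-significant byte.
So at ascending addresses the bytes are 46 BF 18 D9.

46 BF 18 D9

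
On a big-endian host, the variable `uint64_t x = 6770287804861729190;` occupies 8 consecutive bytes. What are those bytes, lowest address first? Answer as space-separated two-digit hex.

6770287804861729190 in hexadecimal, padded to 64 bits, is 0x5DF4E4E353F149A6.
Split into bytes (most-significant first): 5D F4 E4 E3 53 F1 49 A6.
Big-endian: lowest address holds the most-significant byte.
So the memory order matches the most-significant-first order: 5D F4 E4 E3 53 F1 49 A6.

5D F4 E4 E3 53 F1 49 A6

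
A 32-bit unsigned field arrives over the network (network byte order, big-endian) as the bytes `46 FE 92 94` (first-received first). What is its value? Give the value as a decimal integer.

1191088788

Big-endian stores the most-significant byte at the lowest address.
The bytes are already most-significant first: 0x46FE9294.
0x46FE9294 = 1191088788.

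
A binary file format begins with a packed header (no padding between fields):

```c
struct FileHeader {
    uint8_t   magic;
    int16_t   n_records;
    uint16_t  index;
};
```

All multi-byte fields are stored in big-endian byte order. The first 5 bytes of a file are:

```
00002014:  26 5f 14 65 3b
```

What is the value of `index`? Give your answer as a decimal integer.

25915

`index` follows `magic` (1 B), `n_records` (2 B), so it starts at offset 1 + 2 = 3 and occupies 2 bytes.
Bytes at offsets 3..4: 65 3B.
Big-endian stores the most-significant byte at the lowest address.
The bytes are already most-significant first: 0x653B.
0x653B = 25915.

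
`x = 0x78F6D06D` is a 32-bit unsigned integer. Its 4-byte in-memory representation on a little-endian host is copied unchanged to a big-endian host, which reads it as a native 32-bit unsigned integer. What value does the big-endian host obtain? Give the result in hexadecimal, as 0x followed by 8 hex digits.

0x6DD0F678

Stored little-endian, the bytes at ascending addresses are 6D D0 F6 78.
Read back as big-endian, the last byte is least significant, giving 0x6DD0F678.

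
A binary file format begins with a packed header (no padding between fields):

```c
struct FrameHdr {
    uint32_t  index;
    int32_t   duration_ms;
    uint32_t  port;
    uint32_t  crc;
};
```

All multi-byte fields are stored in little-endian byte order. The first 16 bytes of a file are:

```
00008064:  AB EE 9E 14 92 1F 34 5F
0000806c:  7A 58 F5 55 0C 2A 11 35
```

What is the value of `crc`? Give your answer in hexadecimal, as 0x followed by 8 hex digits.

0x35112A0C

`crc` follows `index` (4 B), `duration_ms` (4 B), `port` (4 B), so it starts at offset 4 + 4 + 4 = 12 and occupies 4 bytes.
Bytes at offsets 12..15: 0C 2A 11 35.
Little-endian stores the least-significant byte at the lowest address.
Reassemble most-significant byte first: 35 11 2A 0C → 0x35112A0C.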